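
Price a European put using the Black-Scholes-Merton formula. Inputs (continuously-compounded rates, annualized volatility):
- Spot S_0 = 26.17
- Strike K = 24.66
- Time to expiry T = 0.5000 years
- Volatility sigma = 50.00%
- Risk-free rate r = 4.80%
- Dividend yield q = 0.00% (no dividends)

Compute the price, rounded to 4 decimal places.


d1 = (ln(S/K) + (r - q + 0.5*sigma^2) * T) / (sigma * sqrt(T)) = 0.41275582
d2 = d1 - sigma * sqrt(T) = 0.05920243
exp(-rT) = 0.97628571; exp(-qT) = 1.00000000
P = K * exp(-rT) * N(-d2) - S_0 * exp(-qT) * N(-d1)
N(-d1) = 0.33989276; N(-d2) = 0.47639544
P = 24.6600 * 0.97628571 * 0.47639544 - 26.1700 * 1.00000000 * 0.33989276 = 2.5743

Answer: Price = 2.5743


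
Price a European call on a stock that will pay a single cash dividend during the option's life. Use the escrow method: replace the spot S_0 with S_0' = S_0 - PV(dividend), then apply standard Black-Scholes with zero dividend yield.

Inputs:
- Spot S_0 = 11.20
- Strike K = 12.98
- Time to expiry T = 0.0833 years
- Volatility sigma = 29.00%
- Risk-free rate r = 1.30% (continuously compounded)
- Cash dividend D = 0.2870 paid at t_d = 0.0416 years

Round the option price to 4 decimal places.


PV(D) = D * exp(-r * t_d) = 0.2870 * 0.99945935 = 0.28684483
S_0' = S_0 - PV(D) = 11.2000 - 0.28684483 = 10.91315517
d1 = (ln(S_0'/K) + (r + sigma^2/2)*T) / (sigma*sqrt(T)) = -2.01740761
d2 = d1 - sigma*sqrt(T) = -2.10110665
exp(-rT) = 0.99891769
N(d1) = 0.02182650; N(d2) = 0.01781580
C = S_0' * N(d1) - K * exp(-rT) * N(d2) = 10.91315517 * 0.02182650 - 12.9800 * 0.99891769 * 0.01781580 = 0.0072

Answer: Price = 0.0072


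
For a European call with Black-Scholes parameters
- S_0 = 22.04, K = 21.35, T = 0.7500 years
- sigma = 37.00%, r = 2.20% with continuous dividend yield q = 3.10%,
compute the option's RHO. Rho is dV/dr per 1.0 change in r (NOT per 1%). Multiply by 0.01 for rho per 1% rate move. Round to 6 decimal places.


d1 = 0.2384136560; d2 = -0.0820157434
phi(d1) = 0.3877637297; exp(-qT) = 0.9770181987; exp(-rT) = 0.9836353794
N(d2) = 0.4673170971
Rho = K*T*exp(-rT)*N(d2) = 21.3500 * 0.7500 * 0.9836353794 * 0.4673170971 = 7.360460

Answer: Rho = 7.360460


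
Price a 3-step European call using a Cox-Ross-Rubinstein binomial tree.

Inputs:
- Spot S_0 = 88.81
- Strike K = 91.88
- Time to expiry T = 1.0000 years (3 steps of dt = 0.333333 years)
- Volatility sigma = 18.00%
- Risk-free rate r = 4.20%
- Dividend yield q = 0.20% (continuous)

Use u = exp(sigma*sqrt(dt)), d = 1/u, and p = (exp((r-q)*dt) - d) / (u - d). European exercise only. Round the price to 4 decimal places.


dt = T/N = 0.333333
u = exp(sigma*sqrt(dt)) = 1.109515; d = 1/u = 0.901295
p = (exp((r-q)*dt) - d) / (u - d) = 0.538506
Discount per step: exp(-r*dt) = 0.986098
Stock lattice S(k, i) with i counting down-moves:
  k=0: S(0,0) = 88.8100
  k=1: S(1,0) = 98.5360; S(1,1) = 80.0440
  k=2: S(2,0) = 109.3272; S(2,1) = 88.8100; S(2,2) = 72.1432
  k=3: S(3,0) = 121.3002; S(3,1) = 98.5360; S(3,2) = 80.0440; S(3,3) = 65.0223
Terminal payoffs V(N, i) = max(S_T - K, 0):
  V(3,0) = 29.420192; V(3,1) = 6.656034; V(3,2) = 0.000000; V(3,3) = 0.000000
Backward induction: V(k, i) = exp(-r*dt) * [p * V(k+1, i) + (1-p) * V(k+1, i+1)].
  V(2,0) = exp(-r*dt) * [p*29.420192 + (1-p)*6.656034] = 18.651712
  V(2,1) = exp(-r*dt) * [p*6.656034 + (1-p)*0.000000] = 3.534484
  V(2,2) = exp(-r*dt) * [p*0.000000 + (1-p)*0.000000] = 0.000000
  V(1,0) = exp(-r*dt) * [p*18.651712 + (1-p)*3.534484] = 11.512889
  V(1,1) = exp(-r*dt) * [p*3.534484 + (1-p)*0.000000] = 1.876880
  V(0,0) = exp(-r*dt) * [p*11.512889 + (1-p)*1.876880] = 6.967696

Answer: Price = V(0,0) = 6.9677


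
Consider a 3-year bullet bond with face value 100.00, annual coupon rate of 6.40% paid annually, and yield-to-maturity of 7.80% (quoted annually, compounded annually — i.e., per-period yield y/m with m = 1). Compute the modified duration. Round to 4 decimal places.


Answer: Modified duration = 2.6156

Derivation:
Coupon per period c = face * coupon_rate / m = 6.400000
Periods per year m = 1; per-period yield y/m = 0.078000
Number of cashflows N = 3
Cashflows (t years, CF_t, discount factor 1/(1+y/m)^(m*t), PV):
  t = 1.0000: CF_t = 6.400000, DF = 0.927644, PV = 5.936920
  t = 2.0000: CF_t = 6.400000, DF = 0.860523, PV = 5.507347
  t = 3.0000: CF_t = 106.400000, DF = 0.798259, PV = 84.934737
Price P = sum_t PV_t = 96.379004
First compute Macaulay numerator sum_t t * PV_t:
  t * PV_t at t = 1.0000: 5.936920
  t * PV_t at t = 2.0000: 11.014694
  t * PV_t at t = 3.0000: 254.804210
Macaulay duration D = 271.755825 / 96.379004 = 2.819658
Modified duration = D / (1 + y/m) = 2.819658 / (1 + 0.078000) = 2.615638


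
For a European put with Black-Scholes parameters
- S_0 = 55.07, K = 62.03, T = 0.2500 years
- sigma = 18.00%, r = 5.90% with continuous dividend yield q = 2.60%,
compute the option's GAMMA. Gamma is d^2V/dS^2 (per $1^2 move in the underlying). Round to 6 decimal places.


d1 = -1.1857003968; d2 = -1.2757003968
phi(d1) = 0.1975267524; exp(-qT) = 0.9935210793; exp(-rT) = 0.9853582484
Gamma = exp(-qT) * phi(d1) / (S * sigma * sqrt(T)) = 0.9935210793 * 0.1975267524 / (55.0700 * 0.1800 * 0.5000000000) = 0.039595

Answer: Gamma = 0.039595


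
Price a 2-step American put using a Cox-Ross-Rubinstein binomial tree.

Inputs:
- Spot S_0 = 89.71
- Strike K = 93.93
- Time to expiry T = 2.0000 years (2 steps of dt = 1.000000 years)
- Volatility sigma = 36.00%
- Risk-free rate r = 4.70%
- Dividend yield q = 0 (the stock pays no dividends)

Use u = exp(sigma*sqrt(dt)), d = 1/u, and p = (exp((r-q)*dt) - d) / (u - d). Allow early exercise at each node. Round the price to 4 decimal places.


Answer: Price = V(0,0) = 16.6159

Derivation:
dt = T/N = 1.000000
u = exp(sigma*sqrt(dt)) = 1.433329; d = 1/u = 0.697676
p = (exp((r-q)*dt) - d) / (u - d) = 0.476374
Discount per step: exp(-r*dt) = 0.954087
Stock lattice S(k, i) with i counting down-moves:
  k=0: S(0,0) = 89.7100
  k=1: S(1,0) = 128.5840; S(1,1) = 62.5885
  k=2: S(2,0) = 184.3032; S(2,1) = 89.7100; S(2,2) = 43.6665
Terminal payoffs V(N, i) = max(K - S_T, 0):
  V(2,0) = 0.000000; V(2,1) = 4.220000; V(2,2) = 50.263455
Backward induction: V(k, i) = exp(-r*dt) * [p * V(k+1, i) + (1-p) * V(k+1, i+1)]; then take max(V_cont, immediate exercise) for American.
  V(1,0) = exp(-r*dt) * [p*0.000000 + (1-p)*4.220000] = 2.108250; exercise = 0.000000; V(1,0) = max -> 2.108250
  V(1,1) = exp(-r*dt) * [p*4.220000 + (1-p)*50.263455] = 27.028886; exercise = 31.341457; V(1,1) = max -> 31.341457
  V(0,0) = exp(-r*dt) * [p*2.108250 + (1-p)*31.341457] = 16.615938; exercise = 4.220000; V(0,0) = max -> 16.615938


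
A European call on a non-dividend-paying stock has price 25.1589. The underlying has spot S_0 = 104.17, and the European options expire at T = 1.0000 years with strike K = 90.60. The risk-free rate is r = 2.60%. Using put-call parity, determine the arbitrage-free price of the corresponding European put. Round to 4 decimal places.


Put-call parity: C - P = S_0 * exp(-qT) - K * exp(-rT).
S_0 * exp(-qT) = 104.1700 * 1.00000000 = 104.17000000
K * exp(-rT) = 90.6000 * 0.97433509 = 88.27475912
P = C - S*exp(-qT) + K*exp(-rT)
P = 25.1589 - 104.17000000 + 88.27475912 = 9.2637

Answer: Put price = 9.2637


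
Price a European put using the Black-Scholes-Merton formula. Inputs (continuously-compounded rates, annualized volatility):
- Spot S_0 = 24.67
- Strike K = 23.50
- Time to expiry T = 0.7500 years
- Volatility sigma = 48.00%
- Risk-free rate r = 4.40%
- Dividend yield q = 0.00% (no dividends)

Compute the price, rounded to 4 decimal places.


d1 = (ln(S/K) + (r - q + 0.5*sigma^2) * T) / (sigma * sqrt(T)) = 0.40411514
d2 = d1 - sigma * sqrt(T) = -0.01157705
exp(-rT) = 0.96753856; exp(-qT) = 1.00000000
P = K * exp(-rT) * N(-d2) - S_0 * exp(-qT) * N(-d1)
N(-d1) = 0.34306403; N(-d2) = 0.50461847
P = 23.5000 * 0.96753856 * 0.50461847 - 24.6700 * 1.00000000 * 0.34306403 = 3.0102

Answer: Price = 3.0102


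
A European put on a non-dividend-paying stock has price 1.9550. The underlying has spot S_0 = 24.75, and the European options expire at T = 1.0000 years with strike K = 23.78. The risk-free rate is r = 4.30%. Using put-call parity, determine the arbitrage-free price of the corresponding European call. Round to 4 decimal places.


Answer: Call price = 3.9259

Derivation:
Put-call parity: C - P = S_0 * exp(-qT) - K * exp(-rT).
S_0 * exp(-qT) = 24.7500 * 1.00000000 = 24.75000000
K * exp(-rT) = 23.7800 * 0.95791139 = 22.77913286
C = P + S*exp(-qT) - K*exp(-rT)
C = 1.9550 + 24.75000000 - 22.77913286 = 3.9259


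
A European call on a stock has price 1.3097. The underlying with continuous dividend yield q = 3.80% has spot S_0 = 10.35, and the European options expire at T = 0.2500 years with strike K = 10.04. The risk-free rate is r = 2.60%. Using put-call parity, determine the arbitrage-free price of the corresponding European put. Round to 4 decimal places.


Answer: Put price = 1.0325

Derivation:
Put-call parity: C - P = S_0 * exp(-qT) - K * exp(-rT).
S_0 * exp(-qT) = 10.3500 * 0.99054498 = 10.25214057
K * exp(-rT) = 10.0400 * 0.99352108 = 9.97495164
P = C - S*exp(-qT) + K*exp(-rT)
P = 1.3097 - 10.25214057 + 9.97495164 = 1.0325


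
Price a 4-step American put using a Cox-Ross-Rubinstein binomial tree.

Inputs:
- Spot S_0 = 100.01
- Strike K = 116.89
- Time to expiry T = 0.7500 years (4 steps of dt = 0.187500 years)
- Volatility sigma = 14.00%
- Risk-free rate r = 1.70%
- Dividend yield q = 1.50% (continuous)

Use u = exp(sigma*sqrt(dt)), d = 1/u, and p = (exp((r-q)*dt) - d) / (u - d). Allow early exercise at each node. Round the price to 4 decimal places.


Answer: Price = V(0,0) = 17.3273

Derivation:
dt = T/N = 0.187500
u = exp(sigma*sqrt(dt)) = 1.062497; d = 1/u = 0.941179
p = (exp((r-q)*dt) - d) / (u - d) = 0.487941
Discount per step: exp(-r*dt) = 0.996818
Stock lattice S(k, i) with i counting down-moves:
  k=0: S(0,0) = 100.0100
  k=1: S(1,0) = 106.2603; S(1,1) = 94.1273
  k=2: S(2,0) = 112.9013; S(2,1) = 100.0100; S(2,2) = 88.5907
  k=3: S(3,0) = 119.9573; S(3,1) = 106.2603; S(3,2) = 94.1273; S(3,3) = 83.3797
  k=4: S(4,0) = 127.4542; S(4,1) = 112.9013; S(4,2) = 100.0100; S(4,3) = 88.5907; S(4,4) = 78.4752
Terminal payoffs V(N, i) = max(K - S_T, 0):
  V(4,0) = 0.000000; V(4,1) = 3.988728; V(4,2) = 16.880000; V(4,3) = 28.299323; V(4,4) = 38.414767
Backward induction: V(k, i) = exp(-r*dt) * [p * V(k+1, i) + (1-p) * V(k+1, i+1)]; then take max(V_cont, immediate exercise) for American.
  V(3,0) = exp(-r*dt) * [p*0.000000 + (1-p)*3.988728] = 2.035965; exercise = 0.000000; V(3,0) = max -> 2.035965
  V(3,1) = exp(-r*dt) * [p*3.988728 + (1-p)*16.880000] = 10.556121; exercise = 10.629677; V(3,1) = max -> 10.629677
  V(3,2) = exp(-r*dt) * [p*16.880000 + (1-p)*28.299323] = 22.655041; exercise = 22.762674; V(3,2) = max -> 22.762674
  V(3,3) = exp(-r*dt) * [p*28.299323 + (1-p)*38.414767] = 33.372485; exercise = 33.510302; V(3,3) = max -> 33.510302
  V(2,0) = exp(-r*dt) * [p*2.035965 + (1-p)*10.629677] = 6.415970; exercise = 3.988728; V(2,0) = max -> 6.415970
  V(2,1) = exp(-r*dt) * [p*10.629677 + (1-p)*22.762674] = 16.788889; exercise = 16.880000; V(2,1) = max -> 16.880000
  V(2,2) = exp(-r*dt) * [p*22.762674 + (1-p)*33.510302] = 28.176141; exercise = 28.299323; V(2,2) = max -> 28.299323
  V(1,0) = exp(-r*dt) * [p*6.415970 + (1-p)*16.880000] = 11.736702; exercise = 10.629677; V(1,0) = max -> 11.736702
  V(1,1) = exp(-r*dt) * [p*16.880000 + (1-p)*28.299323] = 22.655041; exercise = 22.762674; V(1,1) = max -> 22.762674
  V(0,0) = exp(-r*dt) * [p*11.736702 + (1-p)*22.762674] = 17.327333; exercise = 16.880000; V(0,0) = max -> 17.327333


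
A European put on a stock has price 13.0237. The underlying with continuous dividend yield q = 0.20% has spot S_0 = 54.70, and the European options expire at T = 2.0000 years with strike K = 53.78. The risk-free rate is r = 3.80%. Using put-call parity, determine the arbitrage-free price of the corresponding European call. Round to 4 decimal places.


Put-call parity: C - P = S_0 * exp(-qT) - K * exp(-rT).
S_0 * exp(-qT) = 54.7000 * 0.99600799 = 54.48163702
K * exp(-rT) = 53.7800 * 0.92681621 = 49.84417559
C = P + S*exp(-qT) - K*exp(-rT)
C = 13.0237 + 54.48163702 - 49.84417559 = 17.6612

Answer: Call price = 17.6612


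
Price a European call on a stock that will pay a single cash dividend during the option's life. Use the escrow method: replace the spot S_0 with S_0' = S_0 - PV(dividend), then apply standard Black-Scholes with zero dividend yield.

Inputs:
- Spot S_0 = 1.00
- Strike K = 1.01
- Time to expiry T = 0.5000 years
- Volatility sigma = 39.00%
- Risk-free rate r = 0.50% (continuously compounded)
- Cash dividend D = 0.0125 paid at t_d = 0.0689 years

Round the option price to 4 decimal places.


Answer: Price = 0.0997

Derivation:
PV(D) = D * exp(-r * t_d) = 0.0125 * 0.99965556 = 0.01249569
S_0' = S_0 - PV(D) = 1.0000 - 0.01249569 = 0.98750431
d1 = (ln(S_0'/K) + (r + sigma^2/2)*T) / (sigma*sqrt(T)) = 0.06527229
d2 = d1 - sigma*sqrt(T) = -0.21049935
exp(-rT) = 0.99750312
N(d1) = 0.52602140; N(d2) = 0.41663898
C = S_0' * N(d1) - K * exp(-rT) * N(d2) = 0.98750431 * 0.52602140 - 1.0100 * 0.99750312 * 0.41663898 = 0.0997


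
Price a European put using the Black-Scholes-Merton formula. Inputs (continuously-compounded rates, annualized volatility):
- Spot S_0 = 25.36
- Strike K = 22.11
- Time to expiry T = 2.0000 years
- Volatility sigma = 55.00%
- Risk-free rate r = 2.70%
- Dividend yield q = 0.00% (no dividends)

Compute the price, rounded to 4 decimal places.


d1 = (ln(S/K) + (r - q + 0.5*sigma^2) * T) / (sigma * sqrt(T)) = 0.63465165
d2 = d1 - sigma * sqrt(T) = -0.14316581
exp(-rT) = 0.94743211; exp(-qT) = 1.00000000
P = K * exp(-rT) * N(-d2) - S_0 * exp(-qT) * N(-d1)
N(-d1) = 0.26282782; N(-d2) = 0.55692038
P = 22.1100 * 0.94743211 * 0.55692038 - 25.3600 * 1.00000000 * 0.26282782 = 5.0009

Answer: Price = 5.0009


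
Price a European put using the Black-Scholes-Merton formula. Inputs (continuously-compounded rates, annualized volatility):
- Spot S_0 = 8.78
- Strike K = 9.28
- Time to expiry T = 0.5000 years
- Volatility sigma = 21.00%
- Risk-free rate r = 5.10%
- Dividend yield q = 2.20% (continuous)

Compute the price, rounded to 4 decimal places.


d1 = (ln(S/K) + (r - q + 0.5*sigma^2) * T) / (sigma * sqrt(T)) = -0.20108864
d2 = d1 - sigma * sqrt(T) = -0.34958106
exp(-rT) = 0.97482238; exp(-qT) = 0.98906028
P = K * exp(-rT) * N(-d2) - S_0 * exp(-qT) * N(-d1)
N(-d1) = 0.57968537; N(-d2) = 0.63667344
P = 9.2800 * 0.97482238 * 0.63667344 - 8.7800 * 0.98906028 * 0.57968537 = 0.7256

Answer: Price = 0.7256


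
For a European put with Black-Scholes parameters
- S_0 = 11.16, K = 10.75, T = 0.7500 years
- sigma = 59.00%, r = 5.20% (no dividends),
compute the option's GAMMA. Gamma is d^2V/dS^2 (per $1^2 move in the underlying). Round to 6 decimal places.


Answer: Gamma = 0.064452

Derivation:
d1 = 0.4050605379; d2 = -0.1058944503
phi(d1) = 0.3675207303; exp(-qT) = 1.0000000000; exp(-rT) = 0.9617507091
Gamma = exp(-qT) * phi(d1) / (S * sigma * sqrt(T)) = 1.0000000000 * 0.3675207303 / (11.1600 * 0.5900 * 0.8660254038) = 0.064452


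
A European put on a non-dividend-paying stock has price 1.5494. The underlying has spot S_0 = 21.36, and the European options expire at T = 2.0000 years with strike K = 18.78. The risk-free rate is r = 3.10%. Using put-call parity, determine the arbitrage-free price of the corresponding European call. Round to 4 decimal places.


Put-call parity: C - P = S_0 * exp(-qT) - K * exp(-rT).
S_0 * exp(-qT) = 21.3600 * 1.00000000 = 21.36000000
K * exp(-rT) = 18.7800 * 0.93988289 = 17.65100061
C = P + S*exp(-qT) - K*exp(-rT)
C = 1.5494 + 21.36000000 - 17.65100061 = 5.2584

Answer: Call price = 5.2584


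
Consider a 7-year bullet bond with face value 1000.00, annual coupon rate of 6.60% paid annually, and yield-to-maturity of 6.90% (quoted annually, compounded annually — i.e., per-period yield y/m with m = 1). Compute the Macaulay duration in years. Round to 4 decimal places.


Coupon per period c = face * coupon_rate / m = 66.000000
Periods per year m = 1; per-period yield y/m = 0.069000
Number of cashflows N = 7
Cashflows (t years, CF_t, discount factor 1/(1+y/m)^(m*t), PV):
  t = 1.0000: CF_t = 66.000000, DF = 0.935454, PV = 61.739944
  t = 2.0000: CF_t = 66.000000, DF = 0.875074, PV = 57.754859
  t = 3.0000: CF_t = 66.000000, DF = 0.818591, PV = 54.026996
  t = 4.0000: CF_t = 66.000000, DF = 0.765754, PV = 50.539753
  t = 5.0000: CF_t = 66.000000, DF = 0.716327, PV = 47.277599
  t = 6.0000: CF_t = 66.000000, DF = 0.670091, PV = 44.226004
  t = 7.0000: CF_t = 1066.000000, DF = 0.626839, PV = 668.210458
Price P = sum_t PV_t = 983.775612
Macaulay numerator sum_t t * PV_t:
  t * PV_t at t = 1.0000: 61.739944
  t * PV_t at t = 2.0000: 115.509717
  t * PV_t at t = 3.0000: 162.080988
  t * PV_t at t = 4.0000: 202.159012
  t * PV_t at t = 5.0000: 236.387993
  t * PV_t at t = 6.0000: 265.356026
  t * PV_t at t = 7.0000: 4677.473204
Macaulay duration D = (sum_t t * PV_t) / P = 5720.706884 / 983.775612 = 5.815053

Answer: Macaulay duration = 5.8151 years


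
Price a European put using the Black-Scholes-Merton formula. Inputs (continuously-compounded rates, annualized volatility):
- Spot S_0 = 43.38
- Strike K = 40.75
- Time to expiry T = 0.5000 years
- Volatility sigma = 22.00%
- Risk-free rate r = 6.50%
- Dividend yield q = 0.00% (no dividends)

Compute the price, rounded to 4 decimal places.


d1 = (ln(S/K) + (r - q + 0.5*sigma^2) * T) / (sigma * sqrt(T)) = 0.68873914
d2 = d1 - sigma * sqrt(T) = 0.53317565
exp(-rT) = 0.96802245; exp(-qT) = 1.00000000
P = K * exp(-rT) * N(-d2) - S_0 * exp(-qT) * N(-d1)
N(-d1) = 0.24549372; N(-d2) = 0.29695600
P = 40.7500 * 0.96802245 * 0.29695600 - 43.3800 * 1.00000000 * 0.24549372 = 1.0645

Answer: Price = 1.0645


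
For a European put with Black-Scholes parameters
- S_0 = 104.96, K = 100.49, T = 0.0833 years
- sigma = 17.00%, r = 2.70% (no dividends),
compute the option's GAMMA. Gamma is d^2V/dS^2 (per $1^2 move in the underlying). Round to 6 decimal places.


d1 = 0.9573816642; d2 = 0.9083167073
phi(d1) = 0.2522768058; exp(-qT) = 1.0000000000; exp(-rT) = 0.9977534273
Gamma = exp(-qT) * phi(d1) / (S * sigma * sqrt(T)) = 1.0000000000 * 0.2522768058 / (104.9600 * 0.1700 * 0.2886173938) = 0.048987

Answer: Gamma = 0.048987


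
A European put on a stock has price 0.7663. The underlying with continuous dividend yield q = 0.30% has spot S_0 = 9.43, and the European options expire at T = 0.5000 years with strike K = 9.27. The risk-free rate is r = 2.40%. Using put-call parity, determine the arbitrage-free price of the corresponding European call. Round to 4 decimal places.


Answer: Call price = 1.0227

Derivation:
Put-call parity: C - P = S_0 * exp(-qT) - K * exp(-rT).
S_0 * exp(-qT) = 9.4300 * 0.99850112 = 9.41586560
K * exp(-rT) = 9.2700 * 0.98807171 = 9.15942478
C = P + S*exp(-qT) - K*exp(-rT)
C = 0.7663 + 9.41586560 - 9.15942478 = 1.0227


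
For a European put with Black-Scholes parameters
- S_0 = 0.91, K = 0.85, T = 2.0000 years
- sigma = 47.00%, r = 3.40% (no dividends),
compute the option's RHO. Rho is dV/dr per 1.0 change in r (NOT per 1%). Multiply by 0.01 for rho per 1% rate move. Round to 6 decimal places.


d1 = 0.5372631175; d2 = -0.1274172568
phi(d1) = 0.3453266971; exp(-qT) = 1.0000000000; exp(-rT) = 0.9342604736
N(-d2) = 0.5506949207
Rho = -K*T*exp(-rT)*N(-d2) = -0.8500 * 2.0000 * 0.9342604736 * 0.5506949207 = -0.874637

Answer: Rho = -0.874637


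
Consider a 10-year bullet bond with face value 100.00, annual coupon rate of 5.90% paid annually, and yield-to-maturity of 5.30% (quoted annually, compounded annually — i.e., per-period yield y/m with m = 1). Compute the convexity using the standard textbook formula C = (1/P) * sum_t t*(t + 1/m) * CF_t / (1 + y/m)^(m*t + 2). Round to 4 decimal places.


Coupon per period c = face * coupon_rate / m = 5.900000
Periods per year m = 1; per-period yield y/m = 0.053000
Number of cashflows N = 10
Cashflows (t years, CF_t, discount factor 1/(1+y/m)^(m*t), PV):
  t = 1.0000: CF_t = 5.900000, DF = 0.949668, PV = 5.603039
  t = 2.0000: CF_t = 5.900000, DF = 0.901869, PV = 5.321025
  t = 3.0000: CF_t = 5.900000, DF = 0.856475, PV = 5.053205
  t = 4.0000: CF_t = 5.900000, DF = 0.813367, PV = 4.798865
  t = 5.0000: CF_t = 5.900000, DF = 0.772428, PV = 4.557327
  t = 6.0000: CF_t = 5.900000, DF = 0.733550, PV = 4.327946
  t = 7.0000: CF_t = 5.900000, DF = 0.696629, PV = 4.110110
  t = 8.0000: CF_t = 5.900000, DF = 0.661566, PV = 3.903238
  t = 9.0000: CF_t = 5.900000, DF = 0.628268, PV = 3.706779
  t = 10.0000: CF_t = 105.900000, DF = 0.596645, PV = 63.184747
Price P = sum_t PV_t = 104.566279
Convexity numerator sum_t t*(t + 1/m) * CF_t / (1+y/m)^(m*t + 2):
  t = 1.0000: term = 10.106410
  t = 2.0000: term = 28.793190
  t = 3.0000: term = 54.687919
  t = 4.0000: term = 86.558910
  t = 5.0000: term = 123.303291
  t = 6.0000: term = 163.935999
  t = 7.0000: term = 207.579613
  t = 8.0000: term = 253.454961
  t = 9.0000: term = 300.872461
  t = 10.0000: term = 6268.277159
Convexity = (1/P) * sum = 7497.569913 / 104.566279 = 71.701604

Answer: Convexity = 71.7016


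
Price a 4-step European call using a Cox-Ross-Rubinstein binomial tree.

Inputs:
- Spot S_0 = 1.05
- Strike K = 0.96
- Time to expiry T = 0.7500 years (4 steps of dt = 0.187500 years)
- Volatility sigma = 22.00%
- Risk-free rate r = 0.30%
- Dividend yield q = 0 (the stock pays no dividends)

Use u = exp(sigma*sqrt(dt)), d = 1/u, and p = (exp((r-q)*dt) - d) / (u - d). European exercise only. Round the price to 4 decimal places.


Answer: Price = V(0,0) = 0.1349

Derivation:
dt = T/N = 0.187500
u = exp(sigma*sqrt(dt)) = 1.099948; d = 1/u = 0.909134
p = (exp((r-q)*dt) - d) / (u - d) = 0.479151
Discount per step: exp(-r*dt) = 0.999438
Stock lattice S(k, i) with i counting down-moves:
  k=0: S(0,0) = 1.0500
  k=1: S(1,0) = 1.1549; S(1,1) = 0.9546
  k=2: S(2,0) = 1.2704; S(2,1) = 1.0500; S(2,2) = 0.8679
  k=3: S(3,0) = 1.3974; S(3,1) = 1.1549; S(3,2) = 0.9546; S(3,3) = 0.7890
  k=4: S(4,0) = 1.5370; S(4,1) = 1.2704; S(4,2) = 1.0500; S(4,3) = 0.8679; S(4,4) = 0.7173
Terminal payoffs V(N, i) = max(S_T - K, 0):
  V(4,0) = 0.577014; V(4,1) = 0.310380; V(4,2) = 0.090000; V(4,3) = 0.000000; V(4,4) = 0.000000
Backward induction: V(k, i) = exp(-r*dt) * [p * V(k+1, i) + (1-p) * V(k+1, i+1)].
  V(3,0) = exp(-r*dt) * [p*0.577014 + (1-p)*0.310380] = 0.437891
  V(3,1) = exp(-r*dt) * [p*0.310380 + (1-p)*0.090000] = 0.195485
  V(3,2) = exp(-r*dt) * [p*0.090000 + (1-p)*0.000000] = 0.043099
  V(3,3) = exp(-r*dt) * [p*0.000000 + (1-p)*0.000000] = 0.000000
  V(2,0) = exp(-r*dt) * [p*0.437891 + (1-p)*0.195485] = 0.311459
  V(2,1) = exp(-r*dt) * [p*0.195485 + (1-p)*0.043099] = 0.116050
  V(2,2) = exp(-r*dt) * [p*0.043099 + (1-p)*0.000000] = 0.020639
  V(1,0) = exp(-r*dt) * [p*0.311459 + (1-p)*0.116050] = 0.209562
  V(1,1) = exp(-r*dt) * [p*0.116050 + (1-p)*0.020639] = 0.066318
  V(0,0) = exp(-r*dt) * [p*0.209562 + (1-p)*0.066318] = 0.134878


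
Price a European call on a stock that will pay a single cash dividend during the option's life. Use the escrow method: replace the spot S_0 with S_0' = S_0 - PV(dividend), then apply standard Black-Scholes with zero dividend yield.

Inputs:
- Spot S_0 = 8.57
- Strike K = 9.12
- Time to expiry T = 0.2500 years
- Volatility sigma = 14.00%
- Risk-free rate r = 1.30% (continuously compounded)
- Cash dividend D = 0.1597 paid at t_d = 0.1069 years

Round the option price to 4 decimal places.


PV(D) = D * exp(-r * t_d) = 0.1597 * 0.99861127 = 0.15947822
S_0' = S_0 - PV(D) = 8.5700 - 0.15947822 = 8.41052178
d1 = (ln(S_0'/K) + (r + sigma^2/2)*T) / (sigma*sqrt(T)) = -1.07551842
d2 = d1 - sigma*sqrt(T) = -1.14551842
exp(-rT) = 0.99675528
N(d1) = 0.14107135; N(d2) = 0.12599724
C = S_0' * N(d1) - K * exp(-rT) * N(d2) = 8.41052178 * 0.14107135 - 9.1200 * 0.99675528 * 0.12599724 = 0.0411

Answer: Price = 0.0411


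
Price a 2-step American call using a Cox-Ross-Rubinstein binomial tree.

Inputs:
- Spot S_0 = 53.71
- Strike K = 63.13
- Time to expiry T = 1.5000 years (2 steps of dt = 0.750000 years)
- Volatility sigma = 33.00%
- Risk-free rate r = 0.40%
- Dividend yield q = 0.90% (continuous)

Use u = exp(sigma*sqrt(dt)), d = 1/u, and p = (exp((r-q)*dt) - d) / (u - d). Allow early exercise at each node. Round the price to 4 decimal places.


Answer: Price = V(0,0) = 5.6789

Derivation:
dt = T/N = 0.750000
u = exp(sigma*sqrt(dt)) = 1.330811; d = 1/u = 0.751422
p = (exp((r-q)*dt) - d) / (u - d) = 0.422575
Discount per step: exp(-r*dt) = 0.997004
Stock lattice S(k, i) with i counting down-moves:
  k=0: S(0,0) = 53.7100
  k=1: S(1,0) = 71.4778; S(1,1) = 40.3589
  k=2: S(2,0) = 95.1235; S(2,1) = 53.7100; S(2,2) = 30.3265
Terminal payoffs V(N, i) = max(S_T - K, 0):
  V(2,0) = 31.993493; V(2,1) = 0.000000; V(2,2) = 0.000000
Backward induction: V(k, i) = exp(-r*dt) * [p * V(k+1, i) + (1-p) * V(k+1, i+1)]; then take max(V_cont, immediate exercise) for American.
  V(1,0) = exp(-r*dt) * [p*31.993493 + (1-p)*0.000000] = 13.479153; exercise = 8.347848; V(1,0) = max -> 13.479153
  V(1,1) = exp(-r*dt) * [p*0.000000 + (1-p)*0.000000] = 0.000000; exercise = 0.000000; V(1,1) = max -> 0.000000
  V(0,0) = exp(-r*dt) * [p*13.479153 + (1-p)*0.000000] = 5.678891; exercise = 0.000000; V(0,0) = max -> 5.678891


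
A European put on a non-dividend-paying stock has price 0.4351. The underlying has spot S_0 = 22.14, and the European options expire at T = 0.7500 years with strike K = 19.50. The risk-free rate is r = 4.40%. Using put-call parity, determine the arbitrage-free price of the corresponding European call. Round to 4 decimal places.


Answer: Call price = 3.7081

Derivation:
Put-call parity: C - P = S_0 * exp(-qT) - K * exp(-rT).
S_0 * exp(-qT) = 22.1400 * 1.00000000 = 22.14000000
K * exp(-rT) = 19.5000 * 0.96753856 = 18.86700191
C = P + S*exp(-qT) - K*exp(-rT)
C = 0.4351 + 22.14000000 - 18.86700191 = 3.7081


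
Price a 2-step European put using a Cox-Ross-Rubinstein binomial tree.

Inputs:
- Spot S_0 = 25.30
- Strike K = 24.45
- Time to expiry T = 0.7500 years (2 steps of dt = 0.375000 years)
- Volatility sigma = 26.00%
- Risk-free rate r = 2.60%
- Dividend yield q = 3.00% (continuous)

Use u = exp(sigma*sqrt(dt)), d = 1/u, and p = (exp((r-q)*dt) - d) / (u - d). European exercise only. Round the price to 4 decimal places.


dt = T/N = 0.375000
u = exp(sigma*sqrt(dt)) = 1.172592; d = 1/u = 0.852811
p = (exp((r-q)*dt) - d) / (u - d) = 0.455592
Discount per step: exp(-r*dt) = 0.990297
Stock lattice S(k, i) with i counting down-moves:
  k=0: S(0,0) = 25.3000
  k=1: S(1,0) = 29.6666; S(1,1) = 21.5761
  k=2: S(2,0) = 34.7868; S(2,1) = 25.3000; S(2,2) = 18.4004
Terminal payoffs V(N, i) = max(K - S_T, 0):
  V(2,0) = 0.000000; V(2,1) = 0.000000; V(2,2) = 6.049631
Backward induction: V(k, i) = exp(-r*dt) * [p * V(k+1, i) + (1-p) * V(k+1, i+1)].
  V(1,0) = exp(-r*dt) * [p*0.000000 + (1-p)*0.000000] = 0.000000
  V(1,1) = exp(-r*dt) * [p*0.000000 + (1-p)*6.049631] = 3.261509
  V(0,0) = exp(-r*dt) * [p*0.000000 + (1-p)*3.261509] = 1.758362

Answer: Price = V(0,0) = 1.7584


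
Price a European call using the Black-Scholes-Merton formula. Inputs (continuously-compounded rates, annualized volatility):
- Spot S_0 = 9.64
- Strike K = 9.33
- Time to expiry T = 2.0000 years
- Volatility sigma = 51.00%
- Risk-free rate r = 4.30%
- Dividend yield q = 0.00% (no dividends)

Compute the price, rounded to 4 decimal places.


Answer: Price = 3.1354

Derivation:
d1 = (ln(S/K) + (r - q + 0.5*sigma^2) * T) / (sigma * sqrt(T)) = 0.52518081
d2 = d1 - sigma * sqrt(T) = -0.19606810
exp(-rT) = 0.91759423; exp(-qT) = 1.00000000
C = S_0 * exp(-qT) * N(d1) - K * exp(-rT) * N(d2)
N(d1) = 0.70027125; N(d2) = 0.42227843
C = 9.6400 * 1.00000000 * 0.70027125 - 9.3300 * 0.91759423 * 0.42227843 = 3.1354


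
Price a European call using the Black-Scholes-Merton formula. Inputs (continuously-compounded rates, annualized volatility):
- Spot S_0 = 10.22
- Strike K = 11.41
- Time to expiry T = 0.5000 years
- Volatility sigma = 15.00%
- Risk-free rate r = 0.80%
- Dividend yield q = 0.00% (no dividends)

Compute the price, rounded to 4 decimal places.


d1 = (ln(S/K) + (r - q + 0.5*sigma^2) * T) / (sigma * sqrt(T)) = -0.94769825
d2 = d1 - sigma * sqrt(T) = -1.05376427
exp(-rT) = 0.99600799; exp(-qT) = 1.00000000
C = S_0 * exp(-qT) * N(d1) - K * exp(-rT) * N(d2)
N(d1) = 0.17164155; N(d2) = 0.14599543
C = 10.2200 * 1.00000000 * 0.17164155 - 11.4100 * 0.99600799 * 0.14599543 = 0.0950

Answer: Price = 0.0950


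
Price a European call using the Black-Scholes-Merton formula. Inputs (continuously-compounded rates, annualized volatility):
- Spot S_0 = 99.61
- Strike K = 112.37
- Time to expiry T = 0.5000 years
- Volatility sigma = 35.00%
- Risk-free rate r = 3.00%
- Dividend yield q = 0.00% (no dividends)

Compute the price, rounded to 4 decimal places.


d1 = (ln(S/K) + (r - q + 0.5*sigma^2) * T) / (sigma * sqrt(T)) = -0.30267983
d2 = d1 - sigma * sqrt(T) = -0.55016721
exp(-rT) = 0.98511194; exp(-qT) = 1.00000000
C = S_0 * exp(-qT) * N(d1) - K * exp(-rT) * N(d2)
N(d1) = 0.38106693; N(d2) = 0.29110235
C = 99.6100 * 1.00000000 * 0.38106693 - 112.3700 * 0.98511194 * 0.29110235 = 5.7339

Answer: Price = 5.7339


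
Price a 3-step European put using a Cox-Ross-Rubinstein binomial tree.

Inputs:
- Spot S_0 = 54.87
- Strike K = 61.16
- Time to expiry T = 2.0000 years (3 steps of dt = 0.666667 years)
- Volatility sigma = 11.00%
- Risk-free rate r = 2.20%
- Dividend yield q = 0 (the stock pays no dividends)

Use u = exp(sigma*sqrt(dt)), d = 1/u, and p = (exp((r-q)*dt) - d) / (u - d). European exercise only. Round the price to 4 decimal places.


Answer: Price = V(0,0) = 5.4489

Derivation:
dt = T/N = 0.666667
u = exp(sigma*sqrt(dt)) = 1.093971; d = 1/u = 0.914101
p = (exp((r-q)*dt) - d) / (u - d) = 0.559702
Discount per step: exp(-r*dt) = 0.985440
Stock lattice S(k, i) with i counting down-moves:
  k=0: S(0,0) = 54.8700
  k=1: S(1,0) = 60.0262; S(1,1) = 50.1567
  k=2: S(2,0) = 65.6670; S(2,1) = 54.8700; S(2,2) = 45.8483
  k=3: S(3,0) = 71.8378; S(3,1) = 60.0262; S(3,2) = 50.1567; S(3,3) = 41.9099
Terminal payoffs V(N, i) = max(K - S_T, 0):
  V(3,0) = 0.000000; V(3,1) = 1.133786; V(3,2) = 11.003299; V(3,3) = 19.250066
Backward induction: V(k, i) = exp(-r*dt) * [p * V(k+1, i) + (1-p) * V(k+1, i+1)].
  V(2,0) = exp(-r*dt) * [p*0.000000 + (1-p)*1.133786] = 0.491935
  V(2,1) = exp(-r*dt) * [p*1.133786 + (1-p)*11.003299] = 5.399533
  V(2,2) = exp(-r*dt) * [p*11.003299 + (1-p)*19.250066] = 14.421261
  V(1,0) = exp(-r*dt) * [p*0.491935 + (1-p)*5.399533] = 2.614116
  V(1,1) = exp(-r*dt) * [p*5.399533 + (1-p)*14.421261] = 9.235329
  V(0,0) = exp(-r*dt) * [p*2.614116 + (1-p)*9.235329] = 5.448915


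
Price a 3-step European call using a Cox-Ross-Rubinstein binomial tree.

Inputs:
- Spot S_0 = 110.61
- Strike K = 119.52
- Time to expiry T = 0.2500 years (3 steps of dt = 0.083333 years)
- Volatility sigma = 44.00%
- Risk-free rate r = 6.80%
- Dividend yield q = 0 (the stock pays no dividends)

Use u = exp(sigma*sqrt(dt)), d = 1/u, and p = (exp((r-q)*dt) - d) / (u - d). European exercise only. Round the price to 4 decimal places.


Answer: Price = V(0,0) = 7.1167

Derivation:
dt = T/N = 0.083333
u = exp(sigma*sqrt(dt)) = 1.135436; d = 1/u = 0.880719
p = (exp((r-q)*dt) - d) / (u - d) = 0.490598
Discount per step: exp(-r*dt) = 0.994349
Stock lattice S(k, i) with i counting down-moves:
  k=0: S(0,0) = 110.6100
  k=1: S(1,0) = 125.5906; S(1,1) = 97.4163
  k=2: S(2,0) = 142.6002; S(2,1) = 110.6100; S(2,2) = 85.7963
  k=3: S(3,0) = 161.9134; S(3,1) = 125.5906; S(3,2) = 97.4163; S(3,3) = 75.5624
Terminal payoffs V(N, i) = max(S_T - K, 0):
  V(3,0) = 42.393409; V(3,1) = 6.070619; V(3,2) = 0.000000; V(3,3) = 0.000000
Backward induction: V(k, i) = exp(-r*dt) * [p * V(k+1, i) + (1-p) * V(k+1, i+1)].
  V(2,0) = exp(-r*dt) * [p*42.393409 + (1-p)*6.070619] = 23.755523
  V(2,1) = exp(-r*dt) * [p*6.070619 + (1-p)*0.000000] = 2.961407
  V(2,2) = exp(-r*dt) * [p*0.000000 + (1-p)*0.000000] = 0.000000
  V(1,0) = exp(-r*dt) * [p*23.755523 + (1-p)*2.961407] = 13.088587
  V(1,1) = exp(-r*dt) * [p*2.961407 + (1-p)*0.000000] = 1.444652
  V(0,0) = exp(-r*dt) * [p*13.088587 + (1-p)*1.444652] = 7.116705


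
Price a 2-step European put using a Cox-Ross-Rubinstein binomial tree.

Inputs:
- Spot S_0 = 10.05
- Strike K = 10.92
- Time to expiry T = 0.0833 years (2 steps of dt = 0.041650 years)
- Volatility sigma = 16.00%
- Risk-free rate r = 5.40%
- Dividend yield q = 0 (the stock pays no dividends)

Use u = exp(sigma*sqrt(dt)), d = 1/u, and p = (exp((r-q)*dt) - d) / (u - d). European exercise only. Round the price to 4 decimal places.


dt = T/N = 0.041650
u = exp(sigma*sqrt(dt)) = 1.033192; d = 1/u = 0.967874
p = (exp((r-q)*dt) - d) / (u - d) = 0.526309
Discount per step: exp(-r*dt) = 0.997753
Stock lattice S(k, i) with i counting down-moves:
  k=0: S(0,0) = 10.0500
  k=1: S(1,0) = 10.3836; S(1,1) = 9.7271
  k=2: S(2,0) = 10.7282; S(2,1) = 10.0500; S(2,2) = 9.4146
Terminal payoffs V(N, i) = max(K - S_T, 0):
  V(2,0) = 0.191762; V(2,1) = 0.870000; V(2,2) = 1.505360
Backward induction: V(k, i) = exp(-r*dt) * [p * V(k+1, i) + (1-p) * V(k+1, i+1)].
  V(1,0) = exp(-r*dt) * [p*0.191762 + (1-p)*0.870000] = 0.511885
  V(1,1) = exp(-r*dt) * [p*0.870000 + (1-p)*1.505360] = 1.168333
  V(0,0) = exp(-r*dt) * [p*0.511885 + (1-p)*1.168333] = 0.820990

Answer: Price = V(0,0) = 0.8210


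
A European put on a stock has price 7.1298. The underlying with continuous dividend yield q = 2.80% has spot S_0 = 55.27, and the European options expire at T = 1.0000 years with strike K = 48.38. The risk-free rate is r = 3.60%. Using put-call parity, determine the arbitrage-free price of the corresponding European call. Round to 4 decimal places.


Answer: Call price = 14.2044

Derivation:
Put-call parity: C - P = S_0 * exp(-qT) - K * exp(-rT).
S_0 * exp(-qT) = 55.2700 * 0.97238837 = 53.74390503
K * exp(-rT) = 48.3800 * 0.96464029 = 46.66929740
C = P + S*exp(-qT) - K*exp(-rT)
C = 7.1298 + 53.74390503 - 46.66929740 = 14.2044


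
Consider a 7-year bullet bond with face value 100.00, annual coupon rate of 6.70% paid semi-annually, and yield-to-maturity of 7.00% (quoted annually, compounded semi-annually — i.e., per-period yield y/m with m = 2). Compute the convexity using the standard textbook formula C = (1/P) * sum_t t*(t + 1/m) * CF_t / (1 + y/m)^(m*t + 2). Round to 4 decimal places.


Answer: Convexity = 36.9625

Derivation:
Coupon per period c = face * coupon_rate / m = 3.350000
Periods per year m = 2; per-period yield y/m = 0.035000
Number of cashflows N = 14
Cashflows (t years, CF_t, discount factor 1/(1+y/m)^(m*t), PV):
  t = 0.5000: CF_t = 3.350000, DF = 0.966184, PV = 3.236715
  t = 1.0000: CF_t = 3.350000, DF = 0.933511, PV = 3.127261
  t = 1.5000: CF_t = 3.350000, DF = 0.901943, PV = 3.021508
  t = 2.0000: CF_t = 3.350000, DF = 0.871442, PV = 2.919331
  t = 2.5000: CF_t = 3.350000, DF = 0.841973, PV = 2.820610
  t = 3.0000: CF_t = 3.350000, DF = 0.813501, PV = 2.725227
  t = 3.5000: CF_t = 3.350000, DF = 0.785991, PV = 2.633070
  t = 4.0000: CF_t = 3.350000, DF = 0.759412, PV = 2.544029
  t = 4.5000: CF_t = 3.350000, DF = 0.733731, PV = 2.457999
  t = 5.0000: CF_t = 3.350000, DF = 0.708919, PV = 2.374878
  t = 5.5000: CF_t = 3.350000, DF = 0.684946, PV = 2.294568
  t = 6.0000: CF_t = 3.350000, DF = 0.661783, PV = 2.216974
  t = 6.5000: CF_t = 3.350000, DF = 0.639404, PV = 2.142004
  t = 7.0000: CF_t = 103.350000, DF = 0.617782, PV = 63.847748
Price P = sum_t PV_t = 98.361922
Convexity numerator sum_t t*(t + 1/m) * CF_t / (1+y/m)^(m*t + 2):
  t = 0.5000: term = 1.510754
  t = 1.0000: term = 4.378997
  t = 1.5000: term = 8.461830
  t = 2.0000: term = 13.626136
  t = 2.5000: term = 19.748023
  t = 3.0000: term = 26.712301
  t = 3.5000: term = 34.411983
  t = 4.0000: term = 42.747804
  t = 4.5000: term = 51.627783
  t = 5.0000: term = 60.966786
  t = 5.5000: term = 70.686129
  t = 6.0000: term = 80.713191
  t = 6.5000: term = 90.981053
  t = 7.0000: term = 3129.134189
Convexity = (1/P) * sum = 3635.706960 / 98.361922 = 36.962545


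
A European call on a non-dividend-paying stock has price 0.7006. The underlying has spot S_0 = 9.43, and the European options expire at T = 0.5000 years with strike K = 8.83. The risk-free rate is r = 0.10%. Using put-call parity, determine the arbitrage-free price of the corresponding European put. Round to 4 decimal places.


Put-call parity: C - P = S_0 * exp(-qT) - K * exp(-rT).
S_0 * exp(-qT) = 9.4300 * 1.00000000 = 9.43000000
K * exp(-rT) = 8.8300 * 0.99950012 = 8.82558610
P = C - S*exp(-qT) + K*exp(-rT)
P = 0.7006 - 9.43000000 + 8.82558610 = 0.0962

Answer: Put price = 0.0962


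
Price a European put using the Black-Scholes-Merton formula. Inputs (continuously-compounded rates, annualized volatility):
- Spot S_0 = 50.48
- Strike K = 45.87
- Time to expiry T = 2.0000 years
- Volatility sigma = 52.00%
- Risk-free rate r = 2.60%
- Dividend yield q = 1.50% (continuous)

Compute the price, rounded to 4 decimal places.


Answer: Price = 10.7149

Derivation:
d1 = (ln(S/K) + (r - q + 0.5*sigma^2) * T) / (sigma * sqrt(T)) = 0.52783605
d2 = d1 - sigma * sqrt(T) = -0.20755500
exp(-rT) = 0.94932887; exp(-qT) = 0.97044553
P = K * exp(-rT) * N(-d2) - S_0 * exp(-qT) * N(-d1)
N(-d1) = 0.29880657; N(-d2) = 0.58221178
P = 45.8700 * 0.94932887 * 0.58221178 - 50.4800 * 0.97044553 * 0.29880657 = 10.7149


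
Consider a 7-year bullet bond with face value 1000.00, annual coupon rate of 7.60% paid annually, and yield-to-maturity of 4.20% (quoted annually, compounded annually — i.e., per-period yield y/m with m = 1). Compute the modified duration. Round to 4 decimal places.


Coupon per period c = face * coupon_rate / m = 76.000000
Periods per year m = 1; per-period yield y/m = 0.042000
Number of cashflows N = 7
Cashflows (t years, CF_t, discount factor 1/(1+y/m)^(m*t), PV):
  t = 1.0000: CF_t = 76.000000, DF = 0.959693, PV = 72.936660
  t = 2.0000: CF_t = 76.000000, DF = 0.921010, PV = 69.996795
  t = 3.0000: CF_t = 76.000000, DF = 0.883887, PV = 67.175427
  t = 4.0000: CF_t = 76.000000, DF = 0.848260, PV = 64.467780
  t = 5.0000: CF_t = 76.000000, DF = 0.814069, PV = 61.869271
  t = 6.0000: CF_t = 76.000000, DF = 0.781257, PV = 59.375500
  t = 7.0000: CF_t = 1076.000000, DF = 0.749766, PV = 806.748634
Price P = sum_t PV_t = 1202.570067
First compute Macaulay numerator sum_t t * PV_t:
  t * PV_t at t = 1.0000: 72.936660
  t * PV_t at t = 2.0000: 139.993590
  t * PV_t at t = 3.0000: 201.526281
  t * PV_t at t = 4.0000: 257.871121
  t * PV_t at t = 5.0000: 309.346354
  t * PV_t at t = 6.0000: 356.252999
  t * PV_t at t = 7.0000: 5647.240436
Macaulay duration D = 6985.167441 / 1202.570067 = 5.808533
Modified duration = D / (1 + y/m) = 5.808533 / (1 + 0.042000) = 5.574407

Answer: Modified duration = 5.5744


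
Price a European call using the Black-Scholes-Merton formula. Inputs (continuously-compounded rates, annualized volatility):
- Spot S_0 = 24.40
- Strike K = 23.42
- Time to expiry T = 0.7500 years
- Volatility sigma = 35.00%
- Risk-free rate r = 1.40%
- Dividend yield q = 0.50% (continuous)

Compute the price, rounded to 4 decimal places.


d1 = (ln(S/K) + (r - q + 0.5*sigma^2) * T) / (sigma * sqrt(T)) = 0.30906475
d2 = d1 - sigma * sqrt(T) = 0.00595586
exp(-rT) = 0.98955493; exp(-qT) = 0.99625702
C = S_0 * exp(-qT) * N(d1) - K * exp(-rT) * N(d2)
N(d1) = 0.62136386; N(d2) = 0.50237603
C = 24.4000 * 0.99625702 * 0.62136386 - 23.4200 * 0.98955493 * 0.50237603 = 3.4618

Answer: Price = 3.4618


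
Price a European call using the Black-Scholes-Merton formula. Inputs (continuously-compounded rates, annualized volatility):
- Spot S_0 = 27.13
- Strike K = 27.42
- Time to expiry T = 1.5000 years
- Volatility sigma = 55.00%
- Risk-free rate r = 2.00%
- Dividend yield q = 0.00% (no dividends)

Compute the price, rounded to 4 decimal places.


Answer: Price = 7.3495

Derivation:
d1 = (ln(S/K) + (r - q + 0.5*sigma^2) * T) / (sigma * sqrt(T)) = 0.36555658
d2 = d1 - sigma * sqrt(T) = -0.30805310
exp(-rT) = 0.97044553; exp(-qT) = 1.00000000
C = S_0 * exp(-qT) * N(d1) - K * exp(-rT) * N(d2)
N(d1) = 0.64265201; N(d2) = 0.37902097
C = 27.1300 * 1.00000000 * 0.64265201 - 27.4200 * 0.97044553 * 0.37902097 = 7.3495


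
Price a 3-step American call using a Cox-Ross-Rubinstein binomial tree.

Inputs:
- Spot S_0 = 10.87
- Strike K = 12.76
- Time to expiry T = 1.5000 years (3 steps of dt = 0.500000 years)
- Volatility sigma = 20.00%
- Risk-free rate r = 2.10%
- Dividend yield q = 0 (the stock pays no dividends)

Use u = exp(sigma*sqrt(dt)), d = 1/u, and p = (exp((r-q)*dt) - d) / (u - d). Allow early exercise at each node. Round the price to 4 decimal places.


dt = T/N = 0.500000
u = exp(sigma*sqrt(dt)) = 1.151910; d = 1/u = 0.868123
p = (exp((r-q)*dt) - d) / (u - d) = 0.501898
Discount per step: exp(-r*dt) = 0.989555
Stock lattice S(k, i) with i counting down-moves:
  k=0: S(0,0) = 10.8700
  k=1: S(1,0) = 12.5213; S(1,1) = 9.4365
  k=2: S(2,0) = 14.4234; S(2,1) = 10.8700; S(2,2) = 8.1920
  k=3: S(3,0) = 16.6144; S(3,1) = 12.5213; S(3,2) = 9.4365; S(3,3) = 7.1117
Terminal payoffs V(N, i) = max(S_T - K, 0):
  V(3,0) = 3.854416; V(3,1) = 0.000000; V(3,2) = 0.000000; V(3,3) = 0.000000
Backward induction: V(k, i) = exp(-r*dt) * [p * V(k+1, i) + (1-p) * V(k+1, i+1)]; then take max(V_cont, immediate exercise) for American.
  V(2,0) = exp(-r*dt) * [p*3.854416 + (1-p)*0.000000] = 1.914318; exercise = 1.663364; V(2,0) = max -> 1.914318
  V(2,1) = exp(-r*dt) * [p*0.000000 + (1-p)*0.000000] = 0.000000; exercise = 0.000000; V(2,1) = max -> 0.000000
  V(2,2) = exp(-r*dt) * [p*0.000000 + (1-p)*0.000000] = 0.000000; exercise = 0.000000; V(2,2) = max -> 0.000000
  V(1,0) = exp(-r*dt) * [p*1.914318 + (1-p)*0.000000] = 0.950757; exercise = 0.000000; V(1,0) = max -> 0.950757
  V(1,1) = exp(-r*dt) * [p*0.000000 + (1-p)*0.000000] = 0.000000; exercise = 0.000000; V(1,1) = max -> 0.000000
  V(0,0) = exp(-r*dt) * [p*0.950757 + (1-p)*0.000000] = 0.472199; exercise = 0.000000; V(0,0) = max -> 0.472199

Answer: Price = V(0,0) = 0.4722
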